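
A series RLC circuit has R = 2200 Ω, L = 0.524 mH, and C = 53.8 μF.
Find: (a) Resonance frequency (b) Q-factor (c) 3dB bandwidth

Step 1 — Resonance: ω₀ = 1/√(LC) = 1/√(0.000524·5.38e-05) = 5956 rad/s.
Step 2 — f₀ = ω₀/(2π) = 947.9 Hz.
Step 3 — Series Q: Q = ω₀L/R = 5956·0.000524/2200 = 0.001419.
Step 4 — Bandwidth: Δω = ω₀/Q = 4.198e+06 rad/s; BW = Δω/(2π) = 6.682e+05 Hz.

(a) f₀ = 947.9 Hz  (b) Q = 0.001419  (c) BW = 6.682e+05 Hz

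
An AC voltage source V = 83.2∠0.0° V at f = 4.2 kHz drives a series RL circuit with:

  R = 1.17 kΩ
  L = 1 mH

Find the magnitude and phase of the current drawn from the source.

Step 1 — Angular frequency: ω = 2π·f = 2π·4200 = 2.639e+04 rad/s.
Step 2 — Component impedances:
  R: Z = R = 1170 Ω
  L: Z = jωL = j·2.639e+04·0.001 = 0 + j26.39 Ω
Step 3 — Series combination: Z_total = R + L = 1170 + j26.39 Ω = 1170∠1.3° Ω.
Step 4 — Source phasor: V = 83.2∠0.0° V = 83.2 V.
Step 5 — Ohm's law: I = V / Z_total = (83.2) / (1170 + j26.39) = 0.07107 - j0.001603 A.
Step 6 — Convert to polar: |I| = 0.07109 A, ∠I = -1.3°.

I = 0.07109∠-1.3° A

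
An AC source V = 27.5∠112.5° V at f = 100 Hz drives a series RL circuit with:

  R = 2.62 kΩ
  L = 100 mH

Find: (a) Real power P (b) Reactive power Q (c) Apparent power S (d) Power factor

Step 1 — Angular frequency: ω = 2π·f = 2π·100 = 628.3 rad/s.
Step 2 — Component impedances:
  R: Z = R = 2620 Ω
  L: Z = jωL = j·628.3·0.1 = 0 + j62.83 Ω
Step 3 — Series combination: Z_total = R + L = 2620 + j62.83 Ω = 2621∠1.4° Ω.
Step 4 — Source phasor: V = 27.5∠112.5° V = -10.52 + j25.41 V.
Step 5 — Current: I = V / Z = -0.003782 + j0.009788 A = 0.01049∠111.1° A.
Step 6 — Complex power: S = V·I* = 0.2885 + j0.006918 VA.
Step 7 — Real power: P = Re(S) = 0.2885 W.
Step 8 — Reactive power: Q = Im(S) = 0.006918 VAR.
Step 9 — Apparent power: |S| = 0.2886 VA.
Step 10 — Power factor: PF = P/|S| = 0.9997 (lagging).

(a) P = 0.2885 W  (b) Q = 0.006918 VAR  (c) S = 0.2886 VA  (d) PF = 0.9997 (lagging)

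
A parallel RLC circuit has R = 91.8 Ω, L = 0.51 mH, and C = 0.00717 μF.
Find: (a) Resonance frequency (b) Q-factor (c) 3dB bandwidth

Step 1 — Resonance: ω₀ = 1/√(LC) = 1/√(0.00051·7.17e-09) = 5.229e+05 rad/s.
Step 2 — f₀ = ω₀/(2π) = 8.323e+04 Hz.
Step 3 — Parallel Q: Q = R/(ω₀L) = 91.8/(5.229e+05·0.00051) = 0.3442.
Step 4 — Bandwidth: Δω = ω₀/Q = 1.519e+06 rad/s; BW = Δω/(2π) = 2.418e+05 Hz.

(a) f₀ = 8.323e+04 Hz  (b) Q = 0.3442  (c) BW = 2.418e+05 Hz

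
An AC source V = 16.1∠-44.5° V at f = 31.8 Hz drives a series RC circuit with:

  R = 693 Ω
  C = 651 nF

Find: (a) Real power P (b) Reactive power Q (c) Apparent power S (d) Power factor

Step 1 — Angular frequency: ω = 2π·f = 2π·31.8 = 199.8 rad/s.
Step 2 — Component impedances:
  R: Z = R = 693 Ω
  C: Z = 1/(jωC) = -j/(ω·C) = 0 - j7688 Ω
Step 3 — Series combination: Z_total = R + C = 693 - j7688 Ω = 7719∠-84.8° Ω.
Step 4 — Source phasor: V = 16.1∠-44.5° V = 11.48 - j11.28 V.
Step 5 — Current: I = V / Z = 0.00159 + j0.00135 A = 0.002086∠40.3° A.
Step 6 — Complex power: S = V·I* = 0.003015 - j0.03344 VA.
Step 7 — Real power: P = Re(S) = 0.003015 W.
Step 8 — Reactive power: Q = Im(S) = -0.03344 VAR.
Step 9 — Apparent power: |S| = 0.03358 VA.
Step 10 — Power factor: PF = P/|S| = 0.08978 (leading).

(a) P = 0.003015 W  (b) Q = -0.03344 VAR  (c) S = 0.03358 VA  (d) PF = 0.08978 (leading)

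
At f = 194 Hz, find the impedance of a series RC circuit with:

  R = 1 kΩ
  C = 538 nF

Step 1 — Angular frequency: ω = 2π·f = 2π·194 = 1219 rad/s.
Step 2 — Component impedances:
  R: Z = R = 1000 Ω
  C: Z = 1/(jωC) = -j/(ω·C) = 0 - j1525 Ω
Step 3 — Series combination: Z_total = R + C = 1000 - j1525 Ω = 1824∠-56.7° Ω.

Z = 1000 - j1525 Ω = 1824∠-56.7° Ω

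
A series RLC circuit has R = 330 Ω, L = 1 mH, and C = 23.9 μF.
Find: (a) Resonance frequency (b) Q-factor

Step 1 — Resonance condition Im(Z)=0 gives ω₀ = 1/√(LC).
Step 2 — ω₀ = 1/√(0.001·2.39e-05) = 6468 rad/s.
Step 3 — f₀ = ω₀/(2π) = 1029 Hz.
Step 4 — Series Q: Q = ω₀L/R = 6468·0.001/330 = 0.0196.

(a) f₀ = 1029 Hz  (b) Q = 0.0196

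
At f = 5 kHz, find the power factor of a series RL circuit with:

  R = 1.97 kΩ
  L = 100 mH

Step 1 — Angular frequency: ω = 2π·f = 2π·5000 = 3.142e+04 rad/s.
Step 2 — Component impedances:
  R: Z = R = 1970 Ω
  L: Z = jωL = j·3.142e+04·0.1 = 0 + j3142 Ω
Step 3 — Series combination: Z_total = R + L = 1970 + j3142 Ω = 3708∠57.9° Ω.
Step 4 — Power factor: PF = cos(φ) = Re(Z)/|Z| = 1970/3708 = 0.5313.
Step 5 — Type: Im(Z) = 3142 ⇒ lagging (phase φ = 57.9°).

PF = 0.5313 (lagging, φ = 57.9°)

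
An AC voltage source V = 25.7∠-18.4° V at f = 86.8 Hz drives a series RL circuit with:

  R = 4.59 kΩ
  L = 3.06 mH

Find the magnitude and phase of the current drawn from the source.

Step 1 — Angular frequency: ω = 2π·f = 2π·86.8 = 545.4 rad/s.
Step 2 — Component impedances:
  R: Z = R = 4590 Ω
  L: Z = jωL = j·545.4·0.00306 = 0 + j1.669 Ω
Step 3 — Series combination: Z_total = R + L = 4590 + j1.669 Ω = 4590∠0.0° Ω.
Step 4 — Source phasor: V = 25.7∠-18.4° V = 24.39 - j8.112 V.
Step 5 — Ohm's law: I = V / Z_total = (24.39 - j8.112) / (4590 + j1.669) = 0.005312 - j0.001769 A.
Step 6 — Convert to polar: |I| = 0.005599 A, ∠I = -18.4°.

I = 0.005599∠-18.4° A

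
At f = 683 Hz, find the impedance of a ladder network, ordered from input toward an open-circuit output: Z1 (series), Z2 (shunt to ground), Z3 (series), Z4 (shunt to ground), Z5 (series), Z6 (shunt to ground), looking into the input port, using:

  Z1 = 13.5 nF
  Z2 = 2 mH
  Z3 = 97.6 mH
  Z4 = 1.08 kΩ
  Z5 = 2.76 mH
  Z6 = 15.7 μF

Step 1 — Angular frequency: ω = 2π·f = 2π·683 = 4291 rad/s.
Step 2 — Component impedances:
  Z1: Z = 1/(jωC) = -j/(ω·C) = 0 - j1.726e+04 Ω
  Z2: Z = jωL = j·4291·0.002 = 0 + j8.583 Ω
  Z3: Z = jωL = j·4291·0.0976 = 0 + j418.8 Ω
  Z4: Z = R = 1080 Ω
  Z5: Z = jωL = j·4291·0.00276 = 0 + j11.84 Ω
  Z6: Z = 1/(jωC) = -j/(ω·C) = 0 - j14.84 Ω
Step 3 — Ladder network (open output): work backward from the far end, alternating series and parallel combinations. Z_in = 0 - j1.725e+04 Ω = 1.725e+04∠-90.0° Ω.

Z = 0 - j1.725e+04 Ω = 1.725e+04∠-90.0° Ω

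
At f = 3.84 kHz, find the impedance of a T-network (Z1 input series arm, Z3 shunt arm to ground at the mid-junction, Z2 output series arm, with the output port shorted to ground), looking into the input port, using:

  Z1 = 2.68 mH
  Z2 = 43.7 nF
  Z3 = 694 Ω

Step 1 — Angular frequency: ω = 2π·f = 2π·3840 = 2.413e+04 rad/s.
Step 2 — Component impedances:
  Z1: Z = jωL = j·2.413e+04·0.00268 = 0 + j64.66 Ω
  Z2: Z = 1/(jωC) = -j/(ω·C) = 0 - j948.4 Ω
  Z3: Z = R = 694 Ω
Step 3 — With the output port shorted to ground, the output series arm Z2 runs from the junction to ground; the shunt arm Z3 also runs from the junction to ground. They appear in parallel: Z3 || Z2 = 452 - j330.7 Ω.
Step 4 — Series with input arm Z1: Z_in = Z1 + (Z3 || Z2) = 452 - j266.1 Ω = 524.5∠-30.5° Ω.

Z = 452 - j266.1 Ω = 524.5∠-30.5° Ω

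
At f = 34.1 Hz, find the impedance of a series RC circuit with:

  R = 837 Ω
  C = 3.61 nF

Step 1 — Angular frequency: ω = 2π·f = 2π·34.1 = 214.3 rad/s.
Step 2 — Component impedances:
  R: Z = R = 837 Ω
  C: Z = 1/(jωC) = -j/(ω·C) = 0 - j1.293e+06 Ω
Step 3 — Series combination: Z_total = R + C = 837 - j1.293e+06 Ω = 1.293e+06∠-90.0° Ω.

Z = 837 - j1.293e+06 Ω = 1.293e+06∠-90.0° Ω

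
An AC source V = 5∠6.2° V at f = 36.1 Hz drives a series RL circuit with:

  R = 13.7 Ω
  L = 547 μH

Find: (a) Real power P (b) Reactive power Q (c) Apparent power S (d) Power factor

Step 1 — Angular frequency: ω = 2π·f = 2π·36.1 = 226.8 rad/s.
Step 2 — Component impedances:
  R: Z = R = 13.7 Ω
  L: Z = jωL = j·226.8·0.000547 = 0 + j0.1241 Ω
Step 3 — Series combination: Z_total = R + L = 13.7 + j0.1241 Ω = 13.7∠0.5° Ω.
Step 4 — Source phasor: V = 5∠6.2° V = 4.971 + j0.54 V.
Step 5 — Current: I = V / Z = 0.3632 + j0.03613 A = 0.3649∠5.7° A.
Step 6 — Complex power: S = V·I* = 1.825 + j0.01652 VA.
Step 7 — Real power: P = Re(S) = 1.825 W.
Step 8 — Reactive power: Q = Im(S) = 0.01652 VAR.
Step 9 — Apparent power: |S| = 1.825 VA.
Step 10 — Power factor: PF = P/|S| = 1 (lagging).

(a) P = 1.825 W  (b) Q = 0.01652 VAR  (c) S = 1.825 VA  (d) PF = 1 (lagging)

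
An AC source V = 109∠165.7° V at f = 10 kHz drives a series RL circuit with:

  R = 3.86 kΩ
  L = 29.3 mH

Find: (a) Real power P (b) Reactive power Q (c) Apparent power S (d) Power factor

Step 1 — Angular frequency: ω = 2π·f = 2π·1e+04 = 6.283e+04 rad/s.
Step 2 — Component impedances:
  R: Z = R = 3860 Ω
  L: Z = jωL = j·6.283e+04·0.0293 = 0 + j1841 Ω
Step 3 — Series combination: Z_total = R + L = 3860 + j1841 Ω = 4277∠25.5° Ω.
Step 4 — Source phasor: V = 109∠165.7° V = -105.6 + j26.92 V.
Step 5 — Current: I = V / Z = -0.01958 + j0.01631 A = 0.02549∠140.2° A.
Step 6 — Complex power: S = V·I* = 2.508 + j1.196 VA.
Step 7 — Real power: P = Re(S) = 2.508 W.
Step 8 — Reactive power: Q = Im(S) = 1.196 VAR.
Step 9 — Apparent power: |S| = 2.778 VA.
Step 10 — Power factor: PF = P/|S| = 0.9026 (lagging).

(a) P = 2.508 W  (b) Q = 1.196 VAR  (c) S = 2.778 VA  (d) PF = 0.9026 (lagging)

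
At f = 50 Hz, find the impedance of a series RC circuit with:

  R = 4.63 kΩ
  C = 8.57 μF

Step 1 — Angular frequency: ω = 2π·f = 2π·50 = 314.2 rad/s.
Step 2 — Component impedances:
  R: Z = R = 4630 Ω
  C: Z = 1/(jωC) = -j/(ω·C) = 0 - j371.4 Ω
Step 3 — Series combination: Z_total = R + C = 4630 - j371.4 Ω = 4645∠-4.6° Ω.

Z = 4630 - j371.4 Ω = 4645∠-4.6° Ω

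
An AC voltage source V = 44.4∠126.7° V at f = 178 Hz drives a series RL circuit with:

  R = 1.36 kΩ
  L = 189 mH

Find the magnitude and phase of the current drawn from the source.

Step 1 — Angular frequency: ω = 2π·f = 2π·178 = 1118 rad/s.
Step 2 — Component impedances:
  R: Z = R = 1360 Ω
  L: Z = jωL = j·1118·0.189 = 0 + j211.4 Ω
Step 3 — Series combination: Z_total = R + L = 1360 + j211.4 Ω = 1376∠8.8° Ω.
Step 4 — Source phasor: V = 44.4∠126.7° V = -26.53 + j35.6 V.
Step 5 — Ohm's law: I = V / Z_total = (-26.53 + j35.6) / (1360 + j211.4) = -0.01508 + j0.02852 A.
Step 6 — Convert to polar: |I| = 0.03226 A, ∠I = 117.9°.

I = 0.03226∠117.9° A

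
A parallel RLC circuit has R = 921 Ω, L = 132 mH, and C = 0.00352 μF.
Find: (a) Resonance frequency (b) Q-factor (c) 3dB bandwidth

Step 1 — Resonance: ω₀ = 1/√(LC) = 1/√(0.132·3.52e-09) = 4.639e+04 rad/s.
Step 2 — f₀ = ω₀/(2π) = 7383 Hz.
Step 3 — Parallel Q: Q = R/(ω₀L) = 921/(4.639e+04·0.132) = 0.1504.
Step 4 — Bandwidth: Δω = ω₀/Q = 3.085e+05 rad/s; BW = Δω/(2π) = 4.909e+04 Hz.

(a) f₀ = 7383 Hz  (b) Q = 0.1504  (c) BW = 4.909e+04 Hz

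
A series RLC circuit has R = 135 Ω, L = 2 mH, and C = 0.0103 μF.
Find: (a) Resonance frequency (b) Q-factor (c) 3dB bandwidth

Step 1 — Resonance: ω₀ = 1/√(LC) = 1/√(0.002·1.03e-08) = 2.203e+05 rad/s.
Step 2 — f₀ = ω₀/(2π) = 3.507e+04 Hz.
Step 3 — Series Q: Q = ω₀L/R = 2.203e+05·0.002/135 = 3.264.
Step 4 — Bandwidth: Δω = ω₀/Q = 6.75e+04 rad/s; BW = Δω/(2π) = 1.074e+04 Hz.

(a) f₀ = 3.507e+04 Hz  (b) Q = 3.264  (c) BW = 1.074e+04 Hz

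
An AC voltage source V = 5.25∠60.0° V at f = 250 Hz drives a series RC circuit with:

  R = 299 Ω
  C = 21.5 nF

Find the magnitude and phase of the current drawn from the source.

Step 1 — Angular frequency: ω = 2π·f = 2π·250 = 1571 rad/s.
Step 2 — Component impedances:
  R: Z = R = 299 Ω
  C: Z = 1/(jωC) = -j/(ω·C) = 0 - j2.961e+04 Ω
Step 3 — Series combination: Z_total = R + C = 299 - j2.961e+04 Ω = 2.961e+04∠-89.4° Ω.
Step 4 — Source phasor: V = 5.25∠60.0° V = 2.625 + j4.547 V.
Step 5 — Ohm's law: I = V / Z_total = (2.625 + j4.547) / (299 - j2.961e+04) = -0.0001526 + j9.019e-05 A.
Step 6 — Convert to polar: |I| = 0.0001773 A, ∠I = 149.4°.

I = 0.0001773∠149.4° A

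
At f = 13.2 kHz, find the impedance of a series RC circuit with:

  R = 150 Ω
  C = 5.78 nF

Step 1 — Angular frequency: ω = 2π·f = 2π·1.32e+04 = 8.294e+04 rad/s.
Step 2 — Component impedances:
  R: Z = R = 150 Ω
  C: Z = 1/(jωC) = -j/(ω·C) = 0 - j2086 Ω
Step 3 — Series combination: Z_total = R + C = 150 - j2086 Ω = 2091∠-85.9° Ω.

Z = 150 - j2086 Ω = 2091∠-85.9° Ω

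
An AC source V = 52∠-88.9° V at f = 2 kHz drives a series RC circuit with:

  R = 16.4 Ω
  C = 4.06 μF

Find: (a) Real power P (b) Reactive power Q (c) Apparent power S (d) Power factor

Step 1 — Angular frequency: ω = 2π·f = 2π·2000 = 1.257e+04 rad/s.
Step 2 — Component impedances:
  R: Z = R = 16.4 Ω
  C: Z = 1/(jωC) = -j/(ω·C) = 0 - j19.6 Ω
Step 3 — Series combination: Z_total = R + C = 16.4 - j19.6 Ω = 25.56∠-50.1° Ω.
Step 4 — Source phasor: V = 52∠-88.9° V = 0.9983 - j51.99 V.
Step 5 — Current: I = V / Z = 1.585 - j1.276 A = 2.035∠-38.8° A.
Step 6 — Complex power: S = V·I* = 67.9 - j81.15 VA.
Step 7 — Real power: P = Re(S) = 67.9 W.
Step 8 — Reactive power: Q = Im(S) = -81.15 VAR.
Step 9 — Apparent power: |S| = 105.8 VA.
Step 10 — Power factor: PF = P/|S| = 0.6417 (leading).

(a) P = 67.9 W  (b) Q = -81.15 VAR  (c) S = 105.8 VA  (d) PF = 0.6417 (leading)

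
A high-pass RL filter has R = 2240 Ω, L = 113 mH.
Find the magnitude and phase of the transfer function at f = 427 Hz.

Step 1 — Angular frequency: ω = 2π·427 = 2683 rad/s.
Step 2 — Transfer function: H(jω) = jωL/(R + jωL).
Step 3 — Numerator jωL = j·303.2; denominator R + jωL = 2240 + j303.2.
Step 4 — H = 0.01799 + j0.1329.
Step 5 — Magnitude: |H| = 0.1341 (-17.5 dB); phase: φ = 82.3°.

|H| = 0.1341 (-17.5 dB), φ = 82.3°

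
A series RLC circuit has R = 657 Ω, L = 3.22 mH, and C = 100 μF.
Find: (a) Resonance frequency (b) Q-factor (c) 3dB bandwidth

Step 1 — Resonance condition Im(Z)=0 gives ω₀ = 1/√(LC).
Step 2 — ω₀ = 1/√(0.00322·0.0001) = 1762 rad/s.
Step 3 — f₀ = ω₀/(2π) = 280.5 Hz.
Step 4 — Series Q: Q = ω₀L/R = 1762·0.00322/657 = 0.008637.
Step 5 — 3dB bandwidth: Δω = ω₀/Q = 2.04e+05 rad/s; BW = Δω/(2π) = 3.247e+04 Hz.

(a) f₀ = 280.5 Hz  (b) Q = 0.008637  (c) BW = 3.247e+04 Hz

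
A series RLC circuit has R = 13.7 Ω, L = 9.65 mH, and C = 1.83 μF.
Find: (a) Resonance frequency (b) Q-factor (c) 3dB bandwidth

Step 1 — Resonance condition Im(Z)=0 gives ω₀ = 1/√(LC).
Step 2 — ω₀ = 1/√(0.00965·1.83e-06) = 7525 rad/s.
Step 3 — f₀ = ω₀/(2π) = 1198 Hz.
Step 4 — Series Q: Q = ω₀L/R = 7525·0.00965/13.7 = 5.301.
Step 5 — 3dB bandwidth: Δω = ω₀/Q = 1420 rad/s; BW = Δω/(2π) = 226 Hz.

(a) f₀ = 1198 Hz  (b) Q = 5.301  (c) BW = 226 Hz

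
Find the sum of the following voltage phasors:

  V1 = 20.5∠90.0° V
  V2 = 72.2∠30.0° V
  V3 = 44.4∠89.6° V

Step 1 — Convert each phasor to rectangular form:
  V1 = 20.5·(cos(90.0°) + j·sin(90.0°)) = 0 + j20.5 V
  V2 = 72.2·(cos(30.0°) + j·sin(30.0°)) = 62.53 + j36.1 V
  V3 = 44.4·(cos(89.6°) + j·sin(89.6°)) = 0.31 + j44.4 V
Step 2 — Sum components: V_total = 62.84 + j101 V.
Step 3 — Convert to polar: |V_total| = 119 V, ∠V_total = 58.1°.

V_total = 119∠58.1° V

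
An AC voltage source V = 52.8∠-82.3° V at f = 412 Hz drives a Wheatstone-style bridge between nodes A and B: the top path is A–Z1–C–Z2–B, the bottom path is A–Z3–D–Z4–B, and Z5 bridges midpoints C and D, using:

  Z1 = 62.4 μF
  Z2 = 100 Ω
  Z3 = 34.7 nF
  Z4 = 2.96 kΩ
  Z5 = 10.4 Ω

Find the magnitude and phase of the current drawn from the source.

Step 1 — Angular frequency: ω = 2π·f = 2π·412 = 2589 rad/s.
Step 2 — Component impedances:
  Z1: Z = 1/(jωC) = -j/(ω·C) = 0 - j6.191 Ω
  Z2: Z = R = 100 Ω
  Z3: Z = 1/(jωC) = -j/(ω·C) = 0 - j1.113e+04 Ω
  Z4: Z = R = 2960 Ω
  Z5: Z = R = 10.4 Ω
Step 3 — Bridge requires nodal analysis (the Z5 bridge couples midpoints C and D, so the two paths cannot be reduced to a simple series/parallel combination). Setting node B to ground and injecting 1 A at node A, the 3-node admittance system at A, C, D solves to V_A = Z_AB = 96.74 - j6.187 Ω = 96.94∠-3.7° Ω.
Step 4 — Source phasor: V = 52.8∠-82.3° V = 7.074 - j52.32 V.
Step 5 — Ohm's law: I = V / Z_total = (7.074 - j52.32) / (96.74 - j6.187) = 0.1073 - j0.534 A.
Step 6 — Convert to polar: |I| = 0.5447 A, ∠I = -78.6°.

I = 0.5447∠-78.6° A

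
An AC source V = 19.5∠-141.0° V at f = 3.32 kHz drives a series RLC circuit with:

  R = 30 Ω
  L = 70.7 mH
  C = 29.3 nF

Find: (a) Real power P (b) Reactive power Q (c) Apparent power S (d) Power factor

Step 1 — Angular frequency: ω = 2π·f = 2π·3320 = 2.086e+04 rad/s.
Step 2 — Component impedances:
  R: Z = R = 30 Ω
  L: Z = jωL = j·2.086e+04·0.0707 = 0 + j1475 Ω
  C: Z = 1/(jωC) = -j/(ω·C) = 0 - j1636 Ω
Step 3 — Series combination: Z_total = R + L + C = 30 - j161.3 Ω = 164.1∠-79.5° Ω.
Step 4 — Source phasor: V = 19.5∠-141.0° V = -15.15 - j12.27 V.
Step 5 — Current: I = V / Z = 0.05665 - j0.1045 A = 0.1189∠-61.5° A.
Step 6 — Complex power: S = V·I* = 0.4238 - j2.279 VA.
Step 7 — Real power: P = Re(S) = 0.4238 W.
Step 8 — Reactive power: Q = Im(S) = -2.279 VAR.
Step 9 — Apparent power: |S| = 2.318 VA.
Step 10 — Power factor: PF = P/|S| = 0.1828 (leading).

(a) P = 0.4238 W  (b) Q = -2.279 VAR  (c) S = 2.318 VA  (d) PF = 0.1828 (leading)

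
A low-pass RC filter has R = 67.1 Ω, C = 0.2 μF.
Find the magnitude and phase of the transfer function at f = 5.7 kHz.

Step 1 — Angular frequency: ω = 2π·5700 = 3.581e+04 rad/s.
Step 2 — Transfer function: H(jω) = 1/(1 + jωRC).
Step 3 — Denominator: 1 + jωRC = 1 + j·3.581e+04·67.1·2e-07 = 1 + j0.4806.
Step 4 — H = 0.8123 - j0.3904.
Step 5 — Magnitude: |H| = 0.9013 (-0.9 dB); phase: φ = -25.7°.

|H| = 0.9013 (-0.9 dB), φ = -25.7°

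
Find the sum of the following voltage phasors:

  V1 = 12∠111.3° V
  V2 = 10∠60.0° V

Step 1 — Convert each phasor to rectangular form:
  V1 = 12·(cos(111.3°) + j·sin(111.3°)) = -4.359 + j11.18 V
  V2 = 10·(cos(60.0°) + j·sin(60.0°)) = 5 + j8.66 V
Step 2 — Sum components: V_total = 0.641 + j19.84 V.
Step 3 — Convert to polar: |V_total| = 19.85 V, ∠V_total = 88.1°.

V_total = 19.85∠88.1° V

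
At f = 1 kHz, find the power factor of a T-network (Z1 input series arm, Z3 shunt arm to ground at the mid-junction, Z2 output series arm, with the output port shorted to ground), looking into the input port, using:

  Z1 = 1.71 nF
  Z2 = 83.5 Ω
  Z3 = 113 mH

Step 1 — Angular frequency: ω = 2π·f = 2π·1000 = 6283 rad/s.
Step 2 — Component impedances:
  Z1: Z = 1/(jωC) = -j/(ω·C) = 0 - j9.307e+04 Ω
  Z2: Z = R = 83.5 Ω
  Z3: Z = jωL = j·6283·0.113 = 0 + j710 Ω
Step 3 — With the output port shorted to ground, the output series arm Z2 runs from the junction to ground; the shunt arm Z3 also runs from the junction to ground. They appear in parallel: Z3 || Z2 = 82.36 + j9.686 Ω.
Step 4 — Series with input arm Z1: Z_in = Z1 + (Z3 || Z2) = 82.36 - j9.306e+04 Ω = 9.306e+04∠-89.9° Ω.
Step 5 — Power factor: PF = cos(φ) = Re(Z)/|Z| = 82.36/9.306e+04 = 0.000885.
Step 6 — Type: Im(Z) = -9.306e+04 ⇒ leading (phase φ = -89.9°).

PF = 0.000885 (leading, φ = -89.9°)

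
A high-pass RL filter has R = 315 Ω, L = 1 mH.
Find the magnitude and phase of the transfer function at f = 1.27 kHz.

Step 1 — Angular frequency: ω = 2π·1270 = 7980 rad/s.
Step 2 — Transfer function: H(jω) = jωL/(R + jωL).
Step 3 — Numerator jωL = j·7.98; denominator R + jωL = 315 + j7.98.
Step 4 — H = 0.0006413 + j0.02532.
Step 5 — Magnitude: |H| = 0.02532 (-31.9 dB); phase: φ = 88.5°.

|H| = 0.02532 (-31.9 dB), φ = 88.5°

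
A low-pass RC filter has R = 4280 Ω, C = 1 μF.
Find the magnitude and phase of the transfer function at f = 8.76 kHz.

Step 1 — Angular frequency: ω = 2π·8760 = 5.504e+04 rad/s.
Step 2 — Transfer function: H(jω) = 1/(1 + jωRC).
Step 3 — Denominator: 1 + jωRC = 1 + j·5.504e+04·4280·1e-06 = 1 + j235.6.
Step 4 — H = 1.802e-05 - j0.004245.
Step 5 — Magnitude: |H| = 0.004245 (-47.4 dB); phase: φ = -89.8°.

|H| = 0.004245 (-47.4 dB), φ = -89.8°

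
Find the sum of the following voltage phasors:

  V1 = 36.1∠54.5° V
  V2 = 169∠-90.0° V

Step 1 — Convert each phasor to rectangular form:
  V1 = 36.1·(cos(54.5°) + j·sin(54.5°)) = 20.96 + j29.39 V
  V2 = 169·(cos(-90.0°) + j·sin(-90.0°)) = 0 - j169 V
Step 2 — Sum components: V_total = 20.96 - j139.6 V.
Step 3 — Convert to polar: |V_total| = 141.2 V, ∠V_total = -81.5°.

V_total = 141.2∠-81.5° V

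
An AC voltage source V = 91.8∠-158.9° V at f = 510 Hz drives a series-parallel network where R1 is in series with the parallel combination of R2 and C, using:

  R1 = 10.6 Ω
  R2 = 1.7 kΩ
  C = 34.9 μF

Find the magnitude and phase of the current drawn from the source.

Step 1 — Angular frequency: ω = 2π·f = 2π·510 = 3204 rad/s.
Step 2 — Component impedances:
  R1: Z = R = 10.6 Ω
  R2: Z = R = 1700 Ω
  C: Z = 1/(jωC) = -j/(ω·C) = 0 - j8.942 Ω
Step 3 — Parallel branch: R2 || C = 1/(1/R2 + 1/C) = 0.04703 - j8.942 Ω.
Step 4 — Series with R1: Z_total = R1 + (R2 || C) = 10.65 - j8.942 Ω = 13.9∠-40.0° Ω.
Step 5 — Source phasor: V = 91.8∠-158.9° V = -85.65 - j33.05 V.
Step 6 — Ohm's law: I = V / Z_total = (-85.65 - j33.05) / (10.65 - j8.942) = -3.188 - j5.782 A.
Step 7 — Convert to polar: |I| = 6.603 A, ∠I = -118.9°.

I = 6.603∠-118.9° A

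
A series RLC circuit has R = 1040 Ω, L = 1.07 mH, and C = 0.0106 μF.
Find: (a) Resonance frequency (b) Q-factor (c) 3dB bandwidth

Step 1 — Resonance condition Im(Z)=0 gives ω₀ = 1/√(LC).
Step 2 — ω₀ = 1/√(0.00107·1.06e-08) = 2.969e+05 rad/s.
Step 3 — f₀ = ω₀/(2π) = 4.726e+04 Hz.
Step 4 — Series Q: Q = ω₀L/R = 2.969e+05·0.00107/1040 = 0.3055.
Step 5 — 3dB bandwidth: Δω = ω₀/Q = 9.72e+05 rad/s; BW = Δω/(2π) = 1.547e+05 Hz.

(a) f₀ = 4.726e+04 Hz  (b) Q = 0.3055  (c) BW = 1.547e+05 Hz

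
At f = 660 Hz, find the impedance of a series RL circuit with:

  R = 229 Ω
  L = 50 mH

Step 1 — Angular frequency: ω = 2π·f = 2π·660 = 4147 rad/s.
Step 2 — Component impedances:
  R: Z = R = 229 Ω
  L: Z = jωL = j·4147·0.05 = 0 + j207.3 Ω
Step 3 — Series combination: Z_total = R + L = 229 + j207.3 Ω = 308.9∠42.2° Ω.

Z = 229 + j207.3 Ω = 308.9∠42.2° Ω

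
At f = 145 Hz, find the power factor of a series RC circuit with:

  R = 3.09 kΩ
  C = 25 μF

Step 1 — Angular frequency: ω = 2π·f = 2π·145 = 911.1 rad/s.
Step 2 — Component impedances:
  R: Z = R = 3090 Ω
  C: Z = 1/(jωC) = -j/(ω·C) = 0 - j43.9 Ω
Step 3 — Series combination: Z_total = R + C = 3090 - j43.9 Ω = 3090∠-0.8° Ω.
Step 4 — Power factor: PF = cos(φ) = Re(Z)/|Z| = 3090/3090.3 = 0.9999.
Step 5 — Type: Im(Z) = -43.9 ⇒ leading (phase φ = -0.8°).

PF = 0.9999 (leading, φ = -0.8°)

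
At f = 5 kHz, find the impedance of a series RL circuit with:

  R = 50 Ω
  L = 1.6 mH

Step 1 — Angular frequency: ω = 2π·f = 2π·5000 = 3.142e+04 rad/s.
Step 2 — Component impedances:
  R: Z = R = 50 Ω
  L: Z = jωL = j·3.142e+04·0.0016 = 0 + j50.27 Ω
Step 3 — Series combination: Z_total = R + L = 50 + j50.27 Ω = 70.9∠45.2° Ω.

Z = 50 + j50.27 Ω = 70.9∠45.2° Ω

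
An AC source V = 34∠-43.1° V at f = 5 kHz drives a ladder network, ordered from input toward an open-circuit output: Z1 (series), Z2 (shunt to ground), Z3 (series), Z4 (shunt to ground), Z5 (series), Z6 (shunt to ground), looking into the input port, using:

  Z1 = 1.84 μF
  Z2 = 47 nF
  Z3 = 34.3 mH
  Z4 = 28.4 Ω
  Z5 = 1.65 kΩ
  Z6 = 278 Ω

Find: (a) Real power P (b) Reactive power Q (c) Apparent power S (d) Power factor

Step 1 — Angular frequency: ω = 2π·f = 2π·5000 = 3.142e+04 rad/s.
Step 2 — Component impedances:
  Z1: Z = 1/(jωC) = -j/(ω·C) = 0 - j17.3 Ω
  Z2: Z = 1/(jωC) = -j/(ω·C) = 0 - j677.3 Ω
  Z3: Z = jωL = j·3.142e+04·0.0343 = 0 + j1078 Ω
  Z4: Z = R = 28.4 Ω
  Z5: Z = R = 1650 Ω
  Z6: Z = R = 278 Ω
Step 3 — Ladder network (open output): work backward from the far end, alternating series and parallel combinations. Z_in = 79.72 - j1835 Ω = 1837∠-87.5° Ω.
Step 4 — Source phasor: V = 34∠-43.1° V = 24.83 - j23.23 V.
Step 5 — Current: I = V / Z = 0.01322 + j0.01296 A = 0.01851∠44.4° A.
Step 6 — Complex power: S = V·I* = 0.02732 - j0.6289 VA.
Step 7 — Real power: P = Re(S) = 0.02732 W.
Step 8 — Reactive power: Q = Im(S) = -0.6289 VAR.
Step 9 — Apparent power: |S| = 0.6295 VA.
Step 10 — Power factor: PF = P/|S| = 0.04341 (leading).

(a) P = 0.02732 W  (b) Q = -0.6289 VAR  (c) S = 0.6295 VA  (d) PF = 0.04341 (leading)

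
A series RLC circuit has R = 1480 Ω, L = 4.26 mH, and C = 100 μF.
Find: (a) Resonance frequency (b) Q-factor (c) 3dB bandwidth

Step 1 — Resonance: ω₀ = 1/√(LC) = 1/√(0.00426·0.0001) = 1532 rad/s.
Step 2 — f₀ = ω₀/(2π) = 243.8 Hz.
Step 3 — Series Q: Q = ω₀L/R = 1532·0.00426/1480 = 0.00441.
Step 4 — Bandwidth: Δω = ω₀/Q = 3.474e+05 rad/s; BW = Δω/(2π) = 5.529e+04 Hz.

(a) f₀ = 243.8 Hz  (b) Q = 0.00441  (c) BW = 5.529e+04 Hz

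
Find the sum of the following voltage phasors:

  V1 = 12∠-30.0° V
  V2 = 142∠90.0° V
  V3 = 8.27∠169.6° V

Step 1 — Convert each phasor to rectangular form:
  V1 = 12·(cos(-30.0°) + j·sin(-30.0°)) = 10.39 - j6 V
  V2 = 142·(cos(90.0°) + j·sin(90.0°)) = 0 + j142 V
  V3 = 8.27·(cos(169.6°) + j·sin(169.6°)) = -8.134 + j1.493 V
Step 2 — Sum components: V_total = 2.258 + j137.5 V.
Step 3 — Convert to polar: |V_total| = 137.5 V, ∠V_total = 89.1°.

V_total = 137.5∠89.1° V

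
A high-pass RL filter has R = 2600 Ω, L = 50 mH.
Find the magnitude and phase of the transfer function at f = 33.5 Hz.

Step 1 — Angular frequency: ω = 2π·33.5 = 210.5 rad/s.
Step 2 — Transfer function: H(jω) = jωL/(R + jωL).
Step 3 — Numerator jωL = j·10.52; denominator R + jωL = 2600 + j10.52.
Step 4 — H = 1.638e-05 + j0.004048.
Step 5 — Magnitude: |H| = 0.004048 (-47.9 dB); phase: φ = 89.8°.

|H| = 0.004048 (-47.9 dB), φ = 89.8°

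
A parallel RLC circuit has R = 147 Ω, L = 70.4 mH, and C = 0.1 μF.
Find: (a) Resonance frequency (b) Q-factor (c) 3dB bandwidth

Step 1 — Resonance: ω₀ = 1/√(LC) = 1/√(0.0704·1e-07) = 1.192e+04 rad/s.
Step 2 — f₀ = ω₀/(2π) = 1897 Hz.
Step 3 — Parallel Q: Q = R/(ω₀L) = 147/(1.192e+04·0.0704) = 0.1752.
Step 4 — Bandwidth: Δω = ω₀/Q = 6.803e+04 rad/s; BW = Δω/(2π) = 1.083e+04 Hz.

(a) f₀ = 1897 Hz  (b) Q = 0.1752  (c) BW = 1.083e+04 Hz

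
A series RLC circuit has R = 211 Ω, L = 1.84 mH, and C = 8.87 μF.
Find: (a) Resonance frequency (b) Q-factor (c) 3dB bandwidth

Step 1 — Resonance condition Im(Z)=0 gives ω₀ = 1/√(LC).
Step 2 — ω₀ = 1/√(0.00184·8.87e-06) = 7828 rad/s.
Step 3 — f₀ = ω₀/(2π) = 1246 Hz.
Step 4 — Series Q: Q = ω₀L/R = 7828·0.00184/211 = 0.06826.
Step 5 — 3dB bandwidth: Δω = ω₀/Q = 1.147e+05 rad/s; BW = Δω/(2π) = 1.825e+04 Hz.

(a) f₀ = 1246 Hz  (b) Q = 0.06826  (c) BW = 1.825e+04 Hz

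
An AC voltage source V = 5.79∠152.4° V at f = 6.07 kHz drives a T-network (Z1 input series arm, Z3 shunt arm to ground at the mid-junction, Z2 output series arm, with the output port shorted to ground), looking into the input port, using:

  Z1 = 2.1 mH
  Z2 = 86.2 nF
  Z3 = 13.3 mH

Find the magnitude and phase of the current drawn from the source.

Step 1 — Angular frequency: ω = 2π·f = 2π·6070 = 3.814e+04 rad/s.
Step 2 — Component impedances:
  Z1: Z = jωL = j·3.814e+04·0.0021 = 0 + j80.09 Ω
  Z2: Z = 1/(jωC) = -j/(ω·C) = 0 - j304.2 Ω
  Z3: Z = jωL = j·3.814e+04·0.0133 = 0 + j507.2 Ω
Step 3 — With the output port shorted to ground, the output series arm Z2 runs from the junction to ground; the shunt arm Z3 also runs from the junction to ground. They appear in parallel: Z3 || Z2 = 0 - j759.8 Ω.
Step 4 — Series with input arm Z1: Z_in = Z1 + (Z3 || Z2) = 0 - j679.7 Ω = 679.7∠-90.0° Ω.
Step 5 — Source phasor: V = 5.79∠152.4° V = -5.131 + j2.682 V.
Step 6 — Ohm's law: I = V / Z_total = (-5.131 + j2.682) / (0 - j679.7) = -0.003947 - j0.007549 A.
Step 7 — Convert to polar: |I| = 0.008518 A, ∠I = -117.6°.

I = 0.008518∠-117.6° A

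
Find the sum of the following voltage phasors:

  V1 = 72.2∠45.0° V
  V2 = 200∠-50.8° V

Step 1 — Convert each phasor to rectangular form:
  V1 = 72.2·(cos(45.0°) + j·sin(45.0°)) = 51.05 + j51.05 V
  V2 = 200·(cos(-50.8°) + j·sin(-50.8°)) = 126.4 - j155 V
Step 2 — Sum components: V_total = 177.5 - j103.9 V.
Step 3 — Convert to polar: |V_total| = 205.7 V, ∠V_total = -30.4°.

V_total = 205.7∠-30.4° V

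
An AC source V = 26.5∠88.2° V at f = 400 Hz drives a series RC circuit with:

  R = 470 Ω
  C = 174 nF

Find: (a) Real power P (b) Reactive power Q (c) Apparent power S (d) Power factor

Step 1 — Angular frequency: ω = 2π·f = 2π·400 = 2513 rad/s.
Step 2 — Component impedances:
  R: Z = R = 470 Ω
  C: Z = 1/(jωC) = -j/(ω·C) = 0 - j2287 Ω
Step 3 — Series combination: Z_total = R + C = 470 - j2287 Ω = 2335∠-78.4° Ω.
Step 4 — Source phasor: V = 26.5∠88.2° V = 0.8324 + j26.49 V.
Step 5 — Current: I = V / Z = -0.01104 + j0.002633 A = 0.01135∠166.6° A.
Step 6 — Complex power: S = V·I* = 0.06056 - j0.2947 VA.
Step 7 — Real power: P = Re(S) = 0.06056 W.
Step 8 — Reactive power: Q = Im(S) = -0.2947 VAR.
Step 9 — Apparent power: |S| = 0.3008 VA.
Step 10 — Power factor: PF = P/|S| = 0.2013 (leading).

(a) P = 0.06056 W  (b) Q = -0.2947 VAR  (c) S = 0.3008 VA  (d) PF = 0.2013 (leading)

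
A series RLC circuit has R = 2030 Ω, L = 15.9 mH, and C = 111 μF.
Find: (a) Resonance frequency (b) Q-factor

Step 1 — Resonance condition Im(Z)=0 gives ω₀ = 1/√(LC).
Step 2 — ω₀ = 1/√(0.0159·0.000111) = 752.7 rad/s.
Step 3 — f₀ = ω₀/(2π) = 119.8 Hz.
Step 4 — Series Q: Q = ω₀L/R = 752.7·0.0159/2030 = 0.005896.

(a) f₀ = 119.8 Hz  (b) Q = 0.005896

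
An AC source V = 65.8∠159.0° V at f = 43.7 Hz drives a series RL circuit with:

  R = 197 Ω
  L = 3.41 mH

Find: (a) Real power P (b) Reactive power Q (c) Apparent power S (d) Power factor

Step 1 — Angular frequency: ω = 2π·f = 2π·43.7 = 274.6 rad/s.
Step 2 — Component impedances:
  R: Z = R = 197 Ω
  L: Z = jωL = j·274.6·0.00341 = 0 + j0.9363 Ω
Step 3 — Series combination: Z_total = R + L = 197 + j0.9363 Ω = 197∠0.3° Ω.
Step 4 — Source phasor: V = 65.8∠159.0° V = -61.43 + j23.58 V.
Step 5 — Current: I = V / Z = -0.3112 + j0.1212 A = 0.334∠158.7° A.
Step 6 — Complex power: S = V·I* = 21.98 + j0.1045 VA.
Step 7 — Real power: P = Re(S) = 21.98 W.
Step 8 — Reactive power: Q = Im(S) = 0.1045 VAR.
Step 9 — Apparent power: |S| = 21.98 VA.
Step 10 — Power factor: PF = P/|S| = 1 (lagging).

(a) P = 21.98 W  (b) Q = 0.1045 VAR  (c) S = 21.98 VA  (d) PF = 1 (lagging)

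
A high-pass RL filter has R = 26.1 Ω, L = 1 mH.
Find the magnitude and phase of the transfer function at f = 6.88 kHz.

Step 1 — Angular frequency: ω = 2π·6880 = 4.323e+04 rad/s.
Step 2 — Transfer function: H(jω) = jωL/(R + jωL).
Step 3 — Numerator jωL = j·43.23; denominator R + jωL = 26.1 + j43.23.
Step 4 — H = 0.7328 + j0.4425.
Step 5 — Magnitude: |H| = 0.8561 (-1.3 dB); phase: φ = 31.1°.

|H| = 0.8561 (-1.3 dB), φ = 31.1°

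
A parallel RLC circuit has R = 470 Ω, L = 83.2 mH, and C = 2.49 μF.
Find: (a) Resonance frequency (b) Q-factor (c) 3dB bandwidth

Step 1 — Resonance: ω₀ = 1/√(LC) = 1/√(0.0832·2.49e-06) = 2197 rad/s.
Step 2 — f₀ = ω₀/(2π) = 349.7 Hz.
Step 3 — Parallel Q: Q = R/(ω₀L) = 470/(2197·0.0832) = 2.571.
Step 4 — Bandwidth: Δω = ω₀/Q = 854.5 rad/s; BW = Δω/(2π) = 136 Hz.

(a) f₀ = 349.7 Hz  (b) Q = 2.571  (c) BW = 136 Hz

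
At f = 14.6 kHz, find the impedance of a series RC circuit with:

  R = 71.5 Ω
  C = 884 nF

Step 1 — Angular frequency: ω = 2π·f = 2π·1.46e+04 = 9.173e+04 rad/s.
Step 2 — Component impedances:
  R: Z = R = 71.5 Ω
  C: Z = 1/(jωC) = -j/(ω·C) = 0 - j12.33 Ω
Step 3 — Series combination: Z_total = R + C = 71.5 - j12.33 Ω = 72.56∠-9.8° Ω.

Z = 71.5 - j12.33 Ω = 72.56∠-9.8° Ω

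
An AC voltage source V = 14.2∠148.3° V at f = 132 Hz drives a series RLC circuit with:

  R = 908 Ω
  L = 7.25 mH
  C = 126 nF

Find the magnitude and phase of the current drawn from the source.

Step 1 — Angular frequency: ω = 2π·f = 2π·132 = 829.4 rad/s.
Step 2 — Component impedances:
  R: Z = R = 908 Ω
  L: Z = jωL = j·829.4·0.00725 = 0 + j6.013 Ω
  C: Z = 1/(jωC) = -j/(ω·C) = 0 - j9569 Ω
Step 3 — Series combination: Z_total = R + L + C = 908 - j9563 Ω = 9606∠-84.6° Ω.
Step 4 — Source phasor: V = 14.2∠148.3° V = -12.08 + j7.462 V.
Step 5 — Ohm's law: I = V / Z_total = (-12.08 + j7.462) / (908 - j9563) = -0.0008922 - j0.001179 A.
Step 6 — Convert to polar: |I| = 0.001478 A, ∠I = -127.1°.

I = 0.001478∠-127.1° A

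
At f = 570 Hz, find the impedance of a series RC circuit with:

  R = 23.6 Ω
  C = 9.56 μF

Step 1 — Angular frequency: ω = 2π·f = 2π·570 = 3581 rad/s.
Step 2 — Component impedances:
  R: Z = R = 23.6 Ω
  C: Z = 1/(jωC) = -j/(ω·C) = 0 - j29.21 Ω
Step 3 — Series combination: Z_total = R + C = 23.6 - j29.21 Ω = 37.55∠-51.1° Ω.

Z = 23.6 - j29.21 Ω = 37.55∠-51.1° Ω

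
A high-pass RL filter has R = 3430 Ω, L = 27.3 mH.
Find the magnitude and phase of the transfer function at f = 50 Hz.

Step 1 — Angular frequency: ω = 2π·50 = 314.2 rad/s.
Step 2 — Transfer function: H(jω) = jωL/(R + jωL).
Step 3 — Numerator jωL = j·8.577; denominator R + jωL = 3430 + j8.577.
Step 4 — H = 6.252e-06 + j0.0025.
Step 5 — Magnitude: |H| = 0.0025 (-52.0 dB); phase: φ = 89.9°.

|H| = 0.0025 (-52.0 dB), φ = 89.9°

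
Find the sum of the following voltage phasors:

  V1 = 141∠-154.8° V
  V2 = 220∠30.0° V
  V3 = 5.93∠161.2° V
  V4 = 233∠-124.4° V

Step 1 — Convert each phasor to rectangular form:
  V1 = 141·(cos(-154.8°) + j·sin(-154.8°)) = -127.6 - j60.03 V
  V2 = 220·(cos(30.0°) + j·sin(30.0°)) = 190.5 + j110 V
  V3 = 5.93·(cos(161.2°) + j·sin(161.2°)) = -5.614 + j1.911 V
  V4 = 233·(cos(-124.4°) + j·sin(-124.4°)) = -131.6 - j192.3 V
Step 2 — Sum components: V_total = -74.31 - j140.4 V.
Step 3 — Convert to polar: |V_total| = 158.8 V, ∠V_total = -117.9°.

V_total = 158.8∠-117.9° V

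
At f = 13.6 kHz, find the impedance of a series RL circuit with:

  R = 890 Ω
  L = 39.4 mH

Step 1 — Angular frequency: ω = 2π·f = 2π·1.36e+04 = 8.545e+04 rad/s.
Step 2 — Component impedances:
  R: Z = R = 890 Ω
  L: Z = jωL = j·8.545e+04·0.0394 = 0 + j3367 Ω
Step 3 — Series combination: Z_total = R + L = 890 + j3367 Ω = 3482∠75.2° Ω.

Z = 890 + j3367 Ω = 3482∠75.2° Ω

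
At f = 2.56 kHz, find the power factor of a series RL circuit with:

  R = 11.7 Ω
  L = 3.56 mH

Step 1 — Angular frequency: ω = 2π·f = 2π·2560 = 1.608e+04 rad/s.
Step 2 — Component impedances:
  R: Z = R = 11.7 Ω
  L: Z = jωL = j·1.608e+04·0.00356 = 0 + j57.26 Ω
Step 3 — Series combination: Z_total = R + L = 11.7 + j57.26 Ω = 58.45∠78.5° Ω.
Step 4 — Power factor: PF = cos(φ) = Re(Z)/|Z| = 11.7/58.45 = 0.2002.
Step 5 — Type: Im(Z) = 57.26 ⇒ lagging (phase φ = 78.5°).

PF = 0.2002 (lagging, φ = 78.5°)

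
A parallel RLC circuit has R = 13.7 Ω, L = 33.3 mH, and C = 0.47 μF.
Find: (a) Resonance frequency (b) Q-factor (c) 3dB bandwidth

Step 1 — Resonance: ω₀ = 1/√(LC) = 1/√(0.0333·4.7e-07) = 7993 rad/s.
Step 2 — f₀ = ω₀/(2π) = 1272 Hz.
Step 3 — Parallel Q: Q = R/(ω₀L) = 13.7/(7993·0.0333) = 0.05147.
Step 4 — Bandwidth: Δω = ω₀/Q = 1.553e+05 rad/s; BW = Δω/(2π) = 2.472e+04 Hz.

(a) f₀ = 1272 Hz  (b) Q = 0.05147  (c) BW = 2.472e+04 Hz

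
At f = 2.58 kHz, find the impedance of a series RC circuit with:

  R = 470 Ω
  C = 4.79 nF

Step 1 — Angular frequency: ω = 2π·f = 2π·2580 = 1.621e+04 rad/s.
Step 2 — Component impedances:
  R: Z = R = 470 Ω
  C: Z = 1/(jωC) = -j/(ω·C) = 0 - j1.288e+04 Ω
Step 3 — Series combination: Z_total = R + C = 470 - j1.288e+04 Ω = 1.289e+04∠-87.9° Ω.

Z = 470 - j1.288e+04 Ω = 1.289e+04∠-87.9° Ω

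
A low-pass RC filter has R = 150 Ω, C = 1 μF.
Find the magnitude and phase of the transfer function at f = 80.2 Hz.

Step 1 — Angular frequency: ω = 2π·80.2 = 503.9 rad/s.
Step 2 — Transfer function: H(jω) = 1/(1 + jωRC).
Step 3 — Denominator: 1 + jωRC = 1 + j·503.9·150·1e-06 = 1 + j0.07559.
Step 4 — H = 0.9943 - j0.07516.
Step 5 — Magnitude: |H| = 0.9972 (-0.0 dB); phase: φ = -4.3°.

|H| = 0.9972 (-0.0 dB), φ = -4.3°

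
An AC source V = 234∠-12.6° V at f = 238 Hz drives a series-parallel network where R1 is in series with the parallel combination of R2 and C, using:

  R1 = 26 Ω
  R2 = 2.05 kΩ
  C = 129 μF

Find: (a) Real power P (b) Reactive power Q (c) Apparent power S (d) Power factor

Step 1 — Angular frequency: ω = 2π·f = 2π·238 = 1495 rad/s.
Step 2 — Component impedances:
  R1: Z = R = 26 Ω
  R2: Z = R = 2050 Ω
  C: Z = 1/(jωC) = -j/(ω·C) = 0 - j5.184 Ω
Step 3 — Parallel branch: R2 || C = 1/(1/R2 + 1/C) = 0.01311 - j5.184 Ω.
Step 4 — Series with R1: Z_total = R1 + (R2 || C) = 26.01 - j5.184 Ω = 26.52∠-11.3° Ω.
Step 5 — Source phasor: V = 234∠-12.6° V = 228.4 - j51.05 V.
Step 6 — Current: I = V / Z = 8.82 - j0.2047 A = 8.822∠-1.3° A.
Step 7 — Complex power: S = V·I* = 2025 - j403.4 VA.
Step 8 — Real power: P = Re(S) = 2025 W.
Step 9 — Reactive power: Q = Im(S) = -403.4 VAR.
Step 10 — Apparent power: |S| = 2064 VA.
Step 11 — Power factor: PF = P/|S| = 0.9807 (leading).

(a) P = 2025 W  (b) Q = -403.4 VAR  (c) S = 2064 VA  (d) PF = 0.9807 (leading)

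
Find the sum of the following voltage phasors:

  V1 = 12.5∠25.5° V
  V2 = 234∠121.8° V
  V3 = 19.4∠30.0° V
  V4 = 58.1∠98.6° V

Step 1 — Convert each phasor to rectangular form:
  V1 = 12.5·(cos(25.5°) + j·sin(25.5°)) = 11.28 + j5.381 V
  V2 = 234·(cos(121.8°) + j·sin(121.8°)) = -123.3 + j198.9 V
  V3 = 19.4·(cos(30.0°) + j·sin(30.0°)) = 16.8 + j9.7 V
  V4 = 58.1·(cos(98.6°) + j·sin(98.6°)) = -8.688 + j57.45 V
Step 2 — Sum components: V_total = -103.9 + j271.4 V.
Step 3 — Convert to polar: |V_total| = 290.6 V, ∠V_total = 111.0°.

V_total = 290.6∠111.0° V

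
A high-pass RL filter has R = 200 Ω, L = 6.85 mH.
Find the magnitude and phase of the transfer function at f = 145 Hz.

Step 1 — Angular frequency: ω = 2π·145 = 911.1 rad/s.
Step 2 — Transfer function: H(jω) = jωL/(R + jωL).
Step 3 — Numerator jωL = j·6.241; denominator R + jωL = 200 + j6.241.
Step 4 — H = 0.0009727 + j0.03117.
Step 5 — Magnitude: |H| = 0.03119 (-30.1 dB); phase: φ = 88.2°.

|H| = 0.03119 (-30.1 dB), φ = 88.2°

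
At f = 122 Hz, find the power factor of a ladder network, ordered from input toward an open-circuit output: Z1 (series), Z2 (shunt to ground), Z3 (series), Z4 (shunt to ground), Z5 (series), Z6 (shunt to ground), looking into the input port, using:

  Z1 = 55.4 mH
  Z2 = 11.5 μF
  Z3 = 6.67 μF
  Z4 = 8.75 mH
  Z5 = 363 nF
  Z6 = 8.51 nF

Step 1 — Angular frequency: ω = 2π·f = 2π·122 = 766.5 rad/s.
Step 2 — Component impedances:
  Z1: Z = jωL = j·766.5·0.0554 = 0 + j42.47 Ω
  Z2: Z = 1/(jωC) = -j/(ω·C) = 0 - j113.4 Ω
  Z3: Z = 1/(jωC) = -j/(ω·C) = 0 - j195.6 Ω
  Z4: Z = jωL = j·766.5·0.00875 = 0 + j6.707 Ω
  Z5: Z = 1/(jωC) = -j/(ω·C) = 0 - j3594 Ω
  Z6: Z = 1/(jωC) = -j/(ω·C) = 0 - j1.533e+05 Ω
Step 3 — Ladder network (open output): work backward from the far end, alternating series and parallel combinations. Z_in = 0 - j28.41 Ω = 28.41∠-90.0° Ω.
Step 4 — Power factor: PF = cos(φ) = Re(Z)/|Z| = 0/28.41 = 0.
Step 5 — Type: Im(Z) = -28.41 ⇒ leading (phase φ = -90.0°).

PF = 0 (leading, φ = -90.0°)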